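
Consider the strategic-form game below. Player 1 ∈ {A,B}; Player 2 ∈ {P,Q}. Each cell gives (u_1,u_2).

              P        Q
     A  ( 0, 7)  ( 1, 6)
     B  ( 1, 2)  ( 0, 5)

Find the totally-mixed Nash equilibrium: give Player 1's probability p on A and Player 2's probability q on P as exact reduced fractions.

p=3/4, q=1/2

P1 indiff ⇒ q·0+(1-q)·1 = q·1+(1-q)·0 ⇒ q(-1) = (1-q)(-1) ⇒ q = 1/2
P2 indiff ⇒ p·7+(1-p)·2 = p·6+(1-p)·5 ⇒ p(1) = (1-p)(3) ⇒ p = 3/4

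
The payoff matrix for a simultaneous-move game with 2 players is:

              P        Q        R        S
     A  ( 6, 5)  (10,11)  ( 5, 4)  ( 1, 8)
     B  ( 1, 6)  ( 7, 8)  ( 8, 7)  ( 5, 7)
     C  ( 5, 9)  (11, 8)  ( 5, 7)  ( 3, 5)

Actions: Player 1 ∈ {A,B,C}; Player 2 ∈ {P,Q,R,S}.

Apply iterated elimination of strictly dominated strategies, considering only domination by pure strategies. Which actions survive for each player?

Survivors P1:{A,C} P2:{P,Q}

P2 drop R (Q beats it: A:11>4 B:8>7 C:8>7)
P2 drop S (Q beats it: A:11>8 B:8>7 C:8>5)
P1 drop B (A beats it: P:6>1 Q:10>7)
P1→{A,C} P2→{P,Q}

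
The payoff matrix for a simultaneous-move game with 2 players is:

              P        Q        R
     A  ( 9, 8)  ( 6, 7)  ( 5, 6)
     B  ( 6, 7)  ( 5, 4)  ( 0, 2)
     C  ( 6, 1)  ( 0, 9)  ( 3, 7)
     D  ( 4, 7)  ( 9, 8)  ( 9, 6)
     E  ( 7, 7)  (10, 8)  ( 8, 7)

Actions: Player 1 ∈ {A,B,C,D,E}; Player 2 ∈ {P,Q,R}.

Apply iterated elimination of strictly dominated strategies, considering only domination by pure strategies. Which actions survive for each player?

P1 drop B (A beats it: P:9>6 Q:6>5 R:5>0)
P1 drop C (A beats it: P:9>6 Q:6>0 R:5>3)
P2 drop R (Q beats it: A:7>6 D:8>6 E:8>7)
P1 drop D (E beats it: P:7>4 Q:10>9)
P1→{A,E} P2→{P,Q}

Remaining: P1:{A,E} P2:{P,Q}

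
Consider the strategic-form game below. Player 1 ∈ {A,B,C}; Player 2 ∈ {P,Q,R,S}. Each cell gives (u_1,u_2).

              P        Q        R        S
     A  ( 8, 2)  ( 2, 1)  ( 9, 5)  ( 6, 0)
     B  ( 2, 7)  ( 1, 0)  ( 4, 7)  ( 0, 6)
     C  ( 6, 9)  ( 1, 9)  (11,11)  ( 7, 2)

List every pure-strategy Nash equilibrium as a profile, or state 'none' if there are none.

(A,P): not NE [P2→R gives 5>2]
(A,Q): not NE [P2→R gives 5>1]
(A,R): not NE [P1→C gives 11>9]
(A,S): not NE [P1→C gives 7>6; P2→R gives 5>0]
(B,P): not NE [P1→A gives 8>2]
(B,Q): not NE [P1→A gives 2>1; P2→R gives 7>0]
(B,R): not NE [P1→C gives 11>4]
(B,S): not NE [P1→C gives 7>0; P2→R gives 7>6]
(C,P): not NE [P1→A gives 8>6; P2→R gives 11>9]
(C,Q): not NE [P1→A gives 2>1; P2→R gives 11>9]
(C,R): NE
(C,S): not NE [P2→R gives 11>2]

NE set: (C,R)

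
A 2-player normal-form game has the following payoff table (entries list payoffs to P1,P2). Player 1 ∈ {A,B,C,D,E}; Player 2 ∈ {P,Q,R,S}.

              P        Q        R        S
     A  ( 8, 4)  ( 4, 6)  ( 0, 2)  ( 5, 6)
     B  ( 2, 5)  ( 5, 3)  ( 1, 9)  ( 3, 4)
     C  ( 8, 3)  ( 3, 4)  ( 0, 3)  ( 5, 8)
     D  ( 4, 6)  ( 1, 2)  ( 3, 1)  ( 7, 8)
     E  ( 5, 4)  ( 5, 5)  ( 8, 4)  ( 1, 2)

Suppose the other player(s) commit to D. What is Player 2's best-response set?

u_2(P vs D) = 6
u_2(Q vs D) = 2
u_2(R vs D) = 1
u_2(S vs D) = 8
max payoff 8 at {S}

BR_2 = {S}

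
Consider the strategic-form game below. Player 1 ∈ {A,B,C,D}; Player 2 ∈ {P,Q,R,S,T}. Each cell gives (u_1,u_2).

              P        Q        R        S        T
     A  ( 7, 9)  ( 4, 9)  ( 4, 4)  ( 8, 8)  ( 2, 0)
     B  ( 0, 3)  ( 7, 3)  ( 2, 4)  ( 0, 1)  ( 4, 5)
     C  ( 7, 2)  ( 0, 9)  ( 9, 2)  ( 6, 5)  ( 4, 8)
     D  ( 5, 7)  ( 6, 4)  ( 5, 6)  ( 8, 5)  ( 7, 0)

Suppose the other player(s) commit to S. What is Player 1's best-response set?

P1 best: {A,D}

u_1(A vs S) = 8
u_1(B vs S) = 0
u_1(C vs S) = 6
u_1(D vs S) = 8
max payoff 8 at {A,D}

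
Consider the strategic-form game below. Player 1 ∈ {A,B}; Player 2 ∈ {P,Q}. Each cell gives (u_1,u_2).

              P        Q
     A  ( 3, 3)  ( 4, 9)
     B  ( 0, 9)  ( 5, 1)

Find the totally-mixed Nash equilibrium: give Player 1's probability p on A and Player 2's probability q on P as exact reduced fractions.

P1 indiff ⇒ q·3+(1-q)·4 = q·0+(1-q)·5 ⇒ q(3) = (1-q)(1) ⇒ q = 1/4
P2 indiff ⇒ p·3+(1-p)·9 = p·9+(1-p)·1 ⇒ p(-6) = (1-p)(-8) ⇒ p = 4/7

P1 mixes 4/7 on A; P2 mixes 1/4 on P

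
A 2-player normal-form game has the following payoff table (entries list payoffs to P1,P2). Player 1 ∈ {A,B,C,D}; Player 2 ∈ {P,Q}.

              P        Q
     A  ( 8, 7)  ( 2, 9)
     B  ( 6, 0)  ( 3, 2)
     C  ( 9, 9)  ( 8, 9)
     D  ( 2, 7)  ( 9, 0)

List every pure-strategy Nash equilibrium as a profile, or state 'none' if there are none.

Nash profiles: (C,P)

(A,P): not NE [P1→C gives 9>8; P2→Q gives 9>7]
(A,Q): not NE [P1→D gives 9>2]
(B,P): not NE [P1→C gives 9>6; P2→Q gives 2>0]
(B,Q): not NE [P1→D gives 9>3]
(C,P): NE
(C,Q): not NE [P1→D gives 9>8]
(D,P): not NE [P1→C gives 9>2]
(D,Q): not NE [P2→P gives 7>0]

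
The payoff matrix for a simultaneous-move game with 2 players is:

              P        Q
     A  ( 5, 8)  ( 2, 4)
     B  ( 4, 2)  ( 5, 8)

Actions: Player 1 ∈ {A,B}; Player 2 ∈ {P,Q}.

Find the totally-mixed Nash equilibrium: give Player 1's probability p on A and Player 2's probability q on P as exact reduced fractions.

P1 mixes 3/5 on A; P2 mixes 3/4 on P

P1 indiff ⇒ q·5+(1-q)·2 = q·4+(1-q)·5 ⇒ q(1) = (1-q)(3) ⇒ q = 3/4
P2 indiff ⇒ p·8+(1-p)·2 = p·4+(1-p)·8 ⇒ p(4) = (1-p)(6) ⇒ p = 3/5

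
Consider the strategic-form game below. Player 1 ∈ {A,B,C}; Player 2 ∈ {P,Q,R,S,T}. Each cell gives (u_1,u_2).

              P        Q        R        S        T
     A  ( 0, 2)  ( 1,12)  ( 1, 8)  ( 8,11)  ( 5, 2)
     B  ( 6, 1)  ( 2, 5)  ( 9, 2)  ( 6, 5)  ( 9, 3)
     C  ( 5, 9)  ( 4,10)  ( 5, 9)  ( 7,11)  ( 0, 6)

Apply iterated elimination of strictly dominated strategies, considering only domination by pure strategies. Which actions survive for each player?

P2 drop P (Q beats it: A:12>2 B:5>1 C:10>9)
P2 drop R (Q beats it: A:12>8 B:5>2 C:10>9)
P2 drop T (Q beats it: A:12>2 B:5>3 C:10>6)
P1 drop B (C beats it: Q:4>2 S:7>6)
P1→{A,C} P2→{Q,S}

IESDS → P1:{A,C} P2:{Q,S}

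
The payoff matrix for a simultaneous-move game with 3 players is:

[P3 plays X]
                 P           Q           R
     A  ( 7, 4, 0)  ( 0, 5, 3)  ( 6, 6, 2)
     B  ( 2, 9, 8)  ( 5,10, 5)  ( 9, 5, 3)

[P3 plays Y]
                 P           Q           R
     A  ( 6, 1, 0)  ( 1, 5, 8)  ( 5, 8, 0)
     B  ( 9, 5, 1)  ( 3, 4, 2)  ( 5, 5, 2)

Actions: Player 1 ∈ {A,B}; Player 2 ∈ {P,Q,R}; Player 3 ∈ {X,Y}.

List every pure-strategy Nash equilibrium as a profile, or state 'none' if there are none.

NE set: (B,Q,X)

(A,P,X): not NE [P2→R gives 6>4]
(A,P,Y): not NE [P1→B gives 9>6; P2→R gives 8>1]
(A,Q,X): not NE [P1→B gives 5>0; P2→R gives 6>5; P3→Y gives 8>3]
(A,Q,Y): not NE [P1→B gives 3>1; P2→R gives 8>5]
(A,R,X): not NE [P1→B gives 9>6]
(A,R,Y): not NE [P3→X gives 2>0]
(B,P,X): not NE [P1→A gives 7>2; P2→Q gives 10>9]
(B,P,Y): not NE [P3→X gives 8>1]
(B,Q,X): NE
(B,Q,Y): not NE [P2→R gives 5>4; P3→X gives 5>2]
(B,R,X): not NE [P2→Q gives 10>5]
(B,R,Y): not NE [P3→X gives 3>2]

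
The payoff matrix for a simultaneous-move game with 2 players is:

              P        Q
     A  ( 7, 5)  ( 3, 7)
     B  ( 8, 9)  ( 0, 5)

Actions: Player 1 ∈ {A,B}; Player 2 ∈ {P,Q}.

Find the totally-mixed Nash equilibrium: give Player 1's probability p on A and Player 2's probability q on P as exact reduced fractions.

P1 indiff ⇒ q·7+(1-q)·3 = q·8+(1-q)·0 ⇒ q(-1) = (1-q)(-3) ⇒ q = 3/4
P2 indiff ⇒ p·5+(1-p)·9 = p·7+(1-p)·5 ⇒ p(-2) = (1-p)(-4) ⇒ p = 2/3

(p,q) = (2/3, 3/4)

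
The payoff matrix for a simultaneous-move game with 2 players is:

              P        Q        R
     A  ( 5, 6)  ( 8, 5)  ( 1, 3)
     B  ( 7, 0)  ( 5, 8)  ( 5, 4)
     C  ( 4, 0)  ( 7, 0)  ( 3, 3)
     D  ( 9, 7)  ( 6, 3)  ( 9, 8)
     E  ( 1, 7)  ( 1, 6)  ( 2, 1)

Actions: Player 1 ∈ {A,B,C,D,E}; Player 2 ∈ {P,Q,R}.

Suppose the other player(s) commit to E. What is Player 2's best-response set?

P2 best: {P}

u_2(P vs E) = 7
u_2(Q vs E) = 6
u_2(R vs E) = 1
max payoff 7 at {P}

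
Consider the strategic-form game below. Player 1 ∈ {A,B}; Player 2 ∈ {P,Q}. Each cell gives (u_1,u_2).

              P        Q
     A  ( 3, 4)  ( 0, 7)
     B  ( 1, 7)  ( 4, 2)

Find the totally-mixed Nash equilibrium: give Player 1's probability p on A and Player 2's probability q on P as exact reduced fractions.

(p,q) = (5/8, 2/3)

P1 indiff ⇒ q·3+(1-q)·0 = q·1+(1-q)·4 ⇒ q(2) = (1-q)(4) ⇒ q = 2/3
P2 indiff ⇒ p·4+(1-p)·7 = p·7+(1-p)·2 ⇒ p(-3) = (1-p)(-5) ⇒ p = 5/8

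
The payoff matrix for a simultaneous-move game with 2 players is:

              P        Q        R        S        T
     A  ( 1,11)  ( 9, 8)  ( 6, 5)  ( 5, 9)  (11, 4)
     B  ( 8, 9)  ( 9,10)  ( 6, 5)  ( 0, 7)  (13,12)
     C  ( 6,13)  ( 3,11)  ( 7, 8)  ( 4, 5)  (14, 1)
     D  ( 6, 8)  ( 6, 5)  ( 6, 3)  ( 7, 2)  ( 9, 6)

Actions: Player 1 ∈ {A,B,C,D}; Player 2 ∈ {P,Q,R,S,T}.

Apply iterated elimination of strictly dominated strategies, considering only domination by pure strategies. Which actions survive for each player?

IESDS → P1:{A,B,C} P2:{P,Q,T}

P2 drop R (P beats it: A:11>5 B:9>5 C:13>8 D:8>3)
P2 drop S (P beats it: A:11>9 B:9>7 C:13>5 D:8>2)
P1 drop D (B beats it: P:8>6 Q:9>6 T:13>9)
P1→{A,B,C} P2→{P,Q,T}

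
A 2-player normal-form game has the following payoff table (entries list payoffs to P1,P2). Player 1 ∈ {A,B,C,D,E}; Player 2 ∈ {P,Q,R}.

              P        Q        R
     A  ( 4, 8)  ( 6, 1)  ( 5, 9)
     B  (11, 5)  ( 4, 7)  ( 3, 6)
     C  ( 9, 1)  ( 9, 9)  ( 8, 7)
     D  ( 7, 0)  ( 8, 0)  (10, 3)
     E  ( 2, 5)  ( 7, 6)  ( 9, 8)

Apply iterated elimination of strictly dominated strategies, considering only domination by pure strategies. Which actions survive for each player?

P1 drop A (C beats it: P:9>4 Q:9>6 R:8>5)
P1 drop E (D beats it: P:7>2 Q:8>7 R:10>9)
P2 drop P (R beats it: B:6>5 C:7>1 D:3>0)
P1 drop B (C beats it: Q:9>4 R:8>3)
P1→{C,D} P2→{Q,R}

Remaining: P1:{C,D} P2:{Q,R}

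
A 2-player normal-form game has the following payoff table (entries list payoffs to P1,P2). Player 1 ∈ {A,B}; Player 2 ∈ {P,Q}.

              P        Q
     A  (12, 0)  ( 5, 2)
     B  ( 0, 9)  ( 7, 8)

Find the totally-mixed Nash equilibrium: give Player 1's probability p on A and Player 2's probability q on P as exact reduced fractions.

P1 indiff ⇒ q·12+(1-q)·5 = q·0+(1-q)·7 ⇒ q(12) = (1-q)(2) ⇒ q = 1/7
P2 indiff ⇒ p·0+(1-p)·9 = p·2+(1-p)·8 ⇒ p(-2) = (1-p)(-1) ⇒ p = 1/3

P1 mixes 1/3 on A; P2 mixes 1/7 on P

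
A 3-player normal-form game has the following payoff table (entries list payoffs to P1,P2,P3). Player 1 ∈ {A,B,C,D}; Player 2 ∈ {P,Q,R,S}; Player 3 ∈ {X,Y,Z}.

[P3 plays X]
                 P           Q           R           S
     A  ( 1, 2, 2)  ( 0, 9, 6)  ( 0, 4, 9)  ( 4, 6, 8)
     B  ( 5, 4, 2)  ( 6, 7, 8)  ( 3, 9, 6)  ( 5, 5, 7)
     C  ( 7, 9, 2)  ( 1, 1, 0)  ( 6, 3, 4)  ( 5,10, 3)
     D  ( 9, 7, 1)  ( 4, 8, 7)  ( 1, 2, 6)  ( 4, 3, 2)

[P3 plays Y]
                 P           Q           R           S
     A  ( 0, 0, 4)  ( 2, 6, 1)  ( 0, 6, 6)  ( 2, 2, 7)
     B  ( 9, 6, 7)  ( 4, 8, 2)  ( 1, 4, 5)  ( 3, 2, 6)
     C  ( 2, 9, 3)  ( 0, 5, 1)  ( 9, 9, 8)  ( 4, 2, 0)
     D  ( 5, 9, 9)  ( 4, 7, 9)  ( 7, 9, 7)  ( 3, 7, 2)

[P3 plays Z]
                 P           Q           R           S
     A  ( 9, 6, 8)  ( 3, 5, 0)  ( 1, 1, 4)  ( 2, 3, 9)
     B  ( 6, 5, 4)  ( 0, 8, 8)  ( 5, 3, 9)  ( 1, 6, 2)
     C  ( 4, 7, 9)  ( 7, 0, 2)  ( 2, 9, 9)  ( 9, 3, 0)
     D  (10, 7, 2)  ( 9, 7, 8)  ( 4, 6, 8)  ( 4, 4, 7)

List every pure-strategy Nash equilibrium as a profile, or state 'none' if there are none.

NE set: (C,S,X)

(A,P,X): not NE [P1→D gives 9>1; P2→Q gives 9>2; P3→Z gives 8>2]
(A,P,Y): not NE [P1→B gives 9>0; P2→R gives 6>0; P3→Z gives 8>4]
(A,P,Z): not NE [P1→D gives 10>9]
(A,Q,X): not NE [P1→B gives 6>0]
(A,Q,Y): not NE [P1→D gives 4>2; P3→X gives 6>1]
(A,Q,Z): not NE [P1→D gives 9>3; P2→P gives 6>5; P3→X gives 6>0]
(A,R,X): not NE [P1→C gives 6>0; P2→Q gives 9>4]
(A,R,Y): not NE [P1→C gives 9>0; P3→X gives 9>6]
(A,R,Z): not NE [P1→B gives 5>1; P2→P gives 6>1; P3→X gives 9>4]
(A,S,X): not NE [P1→C gives 5>4; P2→Q gives 9>6; P3→Z gives 9>8]
(A,S,Y): not NE [P1→C gives 4>2; P2→R gives 6>2; P3→Z gives 9>7]
(A,S,Z): not NE [P1→C gives 9>2; P2→P gives 6>3]
(B,P,X): not NE [P1→D gives 9>5; P2→R gives 9>4; P3→Y gives 7>2]
(B,P,Y): not NE [P2→Q gives 8>6]
(B,P,Z): not NE [P1→D gives 10>6; P2→Q gives 8>5; P3→Y gives 7>4]
(B,Q,X): not NE [P2→R gives 9>7]
(B,Q,Y): not NE [P3→Z gives 8>2]
(B,Q,Z): not NE [P1→D gives 9>0]
(B,R,X): not NE [P1→C gives 6>3; P3→Z gives 9>6]
(B,R,Y): not NE [P1→C gives 9>1; P2→Q gives 8>4; P3→Z gives 9>5]
(B,R,Z): not NE [P2→Q gives 8>3]
(B,S,X): not NE [P2→R gives 9>5]
(B,S,Y): not NE [P1→C gives 4>3; P2→Q gives 8>2; P3→X gives 7>6]
(B,S,Z): not NE [P1→C gives 9>1; P2→Q gives 8>6; P3→X gives 7>2]
(C,P,X): not NE [P1→D gives 9>7; P2→S gives 10>9; P3→Z gives 9>2]
(C,P,Y): not NE [P1→B gives 9>2; P3→Z gives 9>3]
(C,P,Z): not NE [P1→D gives 10>4; P2→R gives 9>7]
(C,Q,X): not NE [P1→B gives 6>1; P2→S gives 10>1; P3→Z gives 2>0]
(C,Q,Y): not NE [P1→D gives 4>0; P2→R gives 9>5; P3→Z gives 2>1]
(C,Q,Z): not NE [P1→D gives 9>7; P2→R gives 9>0]
(C,R,X): not NE [P2→S gives 10>3; P3→Z gives 9>4]
(C,R,Y): not NE [P3→Z gives 9>8]
(C,R,Z): not NE [P1→B gives 5>2]
(C,S,X): NE
(C,S,Y): not NE [P2→R gives 9>2; P3→X gives 3>0]
(C,S,Z): not NE [P2→R gives 9>3; P3→X gives 3>0]
(D,P,X): not NE [P2→Q gives 8>7; P3→Y gives 9>1]
(D,P,Y): not NE [P1→B gives 9>5]
(D,P,Z): not NE [P3→Y gives 9>2]
(D,Q,X): not NE [P1→B gives 6>4; P3→Y gives 9>7]
(D,Q,Y): not NE [P2→R gives 9>7]
(D,Q,Z): not NE [P3→Y gives 9>8]
(D,R,X): not NE [P1→C gives 6>1; P2→Q gives 8>2; P3→Z gives 8>6]
(D,R,Y): not NE [P1→C gives 9>7; P3→Z gives 8>7]
(D,R,Z): not NE [P1→B gives 5>4; P2→Q gives 7>6]
(D,S,X): not NE [P1→C gives 5>4; P2→Q gives 8>3; P3→Z gives 7>2]
(D,S,Y): not NE [P1→C gives 4>3; P2→R gives 9>7; P3→Z gives 7>2]
(D,S,Z): not NE [P1→C gives 9>4; P2→Q gives 7>4]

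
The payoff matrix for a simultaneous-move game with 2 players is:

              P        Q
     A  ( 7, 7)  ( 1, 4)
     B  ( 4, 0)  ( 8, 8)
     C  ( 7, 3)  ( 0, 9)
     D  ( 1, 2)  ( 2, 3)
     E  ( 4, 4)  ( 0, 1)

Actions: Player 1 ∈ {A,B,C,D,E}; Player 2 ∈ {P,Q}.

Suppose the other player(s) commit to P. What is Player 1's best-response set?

u_1(A vs P) = 7
u_1(B vs P) = 4
u_1(C vs P) = 7
u_1(D vs P) = 1
u_1(E vs P) = 4
max payoff 7 at {A,C}

BR_1 = {A,C}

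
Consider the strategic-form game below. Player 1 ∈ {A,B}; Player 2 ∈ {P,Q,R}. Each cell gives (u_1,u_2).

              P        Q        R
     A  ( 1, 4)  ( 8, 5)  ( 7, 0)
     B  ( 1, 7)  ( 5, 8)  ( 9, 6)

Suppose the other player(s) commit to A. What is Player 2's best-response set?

u_2(P vs A) = 4
u_2(Q vs A) = 5
u_2(R vs A) = 0
max payoff 5 at {Q}

P2 best: {Q}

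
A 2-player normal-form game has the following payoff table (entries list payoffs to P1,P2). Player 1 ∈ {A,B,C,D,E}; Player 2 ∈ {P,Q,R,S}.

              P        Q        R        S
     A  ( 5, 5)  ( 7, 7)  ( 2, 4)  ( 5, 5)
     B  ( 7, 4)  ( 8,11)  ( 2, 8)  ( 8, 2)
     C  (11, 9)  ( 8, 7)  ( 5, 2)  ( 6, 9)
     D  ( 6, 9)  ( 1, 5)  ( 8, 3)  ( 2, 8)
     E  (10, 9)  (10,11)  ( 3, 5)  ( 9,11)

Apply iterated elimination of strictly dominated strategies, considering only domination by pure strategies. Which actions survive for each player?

Survivors P1:{C,E} P2:{P,Q,S}

P1 drop A (C beats it: P:11>5 Q:8>7 R:5>2 S:6>5)
P1 drop B (E beats it: P:10>7 Q:10>8 R:3>2 S:9>8)
P2 drop R (P beats it: C:9>2 D:9>3 E:9>5)
P1 drop D (C beats it: P:11>6 Q:8>1 S:6>2)
P1→{C,E} P2→{P,Q,S}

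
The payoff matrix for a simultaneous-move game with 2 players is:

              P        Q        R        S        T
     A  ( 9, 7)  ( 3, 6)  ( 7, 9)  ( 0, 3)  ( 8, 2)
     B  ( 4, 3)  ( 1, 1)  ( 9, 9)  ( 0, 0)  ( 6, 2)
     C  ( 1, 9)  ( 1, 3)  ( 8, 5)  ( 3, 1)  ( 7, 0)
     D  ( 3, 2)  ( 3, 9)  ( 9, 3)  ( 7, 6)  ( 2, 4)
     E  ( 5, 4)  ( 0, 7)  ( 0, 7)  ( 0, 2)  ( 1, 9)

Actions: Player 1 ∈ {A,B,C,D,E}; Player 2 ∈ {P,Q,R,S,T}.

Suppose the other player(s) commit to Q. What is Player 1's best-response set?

argmax u_1 = {A,D}

u_1(A vs Q) = 3
u_1(B vs Q) = 1
u_1(C vs Q) = 1
u_1(D vs Q) = 3
u_1(E vs Q) = 0
max payoff 3 at {A,D}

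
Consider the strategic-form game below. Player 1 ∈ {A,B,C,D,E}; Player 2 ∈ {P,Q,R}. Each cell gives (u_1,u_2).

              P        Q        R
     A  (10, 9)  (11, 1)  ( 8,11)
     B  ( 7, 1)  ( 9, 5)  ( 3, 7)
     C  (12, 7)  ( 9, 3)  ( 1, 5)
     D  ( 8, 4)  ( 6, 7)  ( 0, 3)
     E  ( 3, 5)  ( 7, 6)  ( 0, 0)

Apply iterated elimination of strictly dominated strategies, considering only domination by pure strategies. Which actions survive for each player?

Remaining: P1:{A,C} P2:{P,R}

P1 drop B (A beats it: P:10>7 Q:11>9 R:8>3)
P1 drop D (A beats it: P:10>8 Q:11>6 R:8>0)
P1 drop E (A beats it: P:10>3 Q:11>7 R:8>0)
P2 drop Q (P beats it: A:9>1 C:7>3)
P1→{A,C} P2→{P,R}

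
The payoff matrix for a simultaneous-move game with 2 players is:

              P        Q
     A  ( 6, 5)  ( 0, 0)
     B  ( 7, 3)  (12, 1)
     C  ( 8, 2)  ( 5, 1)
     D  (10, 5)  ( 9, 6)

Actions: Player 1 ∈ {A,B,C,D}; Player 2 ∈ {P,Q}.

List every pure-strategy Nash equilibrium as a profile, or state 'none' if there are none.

Equilibria: none

(A,P): not NE [P1→D gives 10>6]
(A,Q): not NE [P1→B gives 12>0; P2→P gives 5>0]
(B,P): not NE [P1→D gives 10>7]
(B,Q): not NE [P2→P gives 3>1]
(C,P): not NE [P1→D gives 10>8]
(C,Q): not NE [P1→B gives 12>5; P2→P gives 2>1]
(D,P): not NE [P2→Q gives 6>5]
(D,Q): not NE [P1→B gives 12>9]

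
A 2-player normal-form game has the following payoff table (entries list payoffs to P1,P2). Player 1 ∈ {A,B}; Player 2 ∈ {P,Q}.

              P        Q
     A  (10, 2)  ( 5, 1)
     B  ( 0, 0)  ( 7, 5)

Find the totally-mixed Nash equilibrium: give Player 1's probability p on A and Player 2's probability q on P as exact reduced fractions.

P1 indiff ⇒ q·10+(1-q)·5 = q·0+(1-q)·7 ⇒ q(10) = (1-q)(2) ⇒ q = 1/6
P2 indiff ⇒ p·2+(1-p)·0 = p·1+(1-p)·5 ⇒ p(1) = (1-p)(5) ⇒ p = 5/6

P1 mixes 5/6 on A; P2 mixes 1/6 on P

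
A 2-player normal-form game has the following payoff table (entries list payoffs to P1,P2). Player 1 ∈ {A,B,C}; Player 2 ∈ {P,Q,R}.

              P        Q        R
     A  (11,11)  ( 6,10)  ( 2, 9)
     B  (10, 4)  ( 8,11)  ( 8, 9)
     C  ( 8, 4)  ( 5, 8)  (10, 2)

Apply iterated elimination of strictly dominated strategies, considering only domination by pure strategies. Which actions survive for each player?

Remaining: P1:{A,B} P2:{P,Q}

P2 drop R (Q beats it: A:10>9 B:11>9 C:8>2)
P1 drop C (A beats it: P:11>8 Q:6>5)
P1→{A,B} P2→{P,Q}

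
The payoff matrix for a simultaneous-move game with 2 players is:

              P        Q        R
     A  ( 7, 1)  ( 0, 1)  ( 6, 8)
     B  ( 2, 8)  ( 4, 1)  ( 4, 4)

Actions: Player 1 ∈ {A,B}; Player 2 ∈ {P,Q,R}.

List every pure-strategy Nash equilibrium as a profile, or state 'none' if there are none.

(A,P): not NE [P2→R gives 8>1]
(A,Q): not NE [P1→B gives 4>0; P2→R gives 8>1]
(A,R): NE
(B,P): not NE [P1→A gives 7>2]
(B,Q): not NE [P2→P gives 8>1]
(B,R): not NE [P1→A gives 6>4; P2→P gives 8>4]

Nash profiles: (A,R)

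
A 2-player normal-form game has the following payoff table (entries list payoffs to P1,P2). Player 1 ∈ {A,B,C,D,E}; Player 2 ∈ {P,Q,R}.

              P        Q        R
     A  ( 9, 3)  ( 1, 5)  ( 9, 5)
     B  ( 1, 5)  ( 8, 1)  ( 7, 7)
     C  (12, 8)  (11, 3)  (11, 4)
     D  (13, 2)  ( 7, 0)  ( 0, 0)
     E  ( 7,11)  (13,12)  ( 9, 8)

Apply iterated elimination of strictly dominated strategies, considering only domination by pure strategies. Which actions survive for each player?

IESDS → P1:{C,D,E} P2:{P,Q}

P1 drop A (C beats it: P:12>9 Q:11>1 R:11>9)
P1 drop B (C beats it: P:12>1 Q:11>8 R:11>7)
P2 drop R (P beats it: C:8>4 D:2>0 E:11>8)
P1→{C,D,E} P2→{P,Q}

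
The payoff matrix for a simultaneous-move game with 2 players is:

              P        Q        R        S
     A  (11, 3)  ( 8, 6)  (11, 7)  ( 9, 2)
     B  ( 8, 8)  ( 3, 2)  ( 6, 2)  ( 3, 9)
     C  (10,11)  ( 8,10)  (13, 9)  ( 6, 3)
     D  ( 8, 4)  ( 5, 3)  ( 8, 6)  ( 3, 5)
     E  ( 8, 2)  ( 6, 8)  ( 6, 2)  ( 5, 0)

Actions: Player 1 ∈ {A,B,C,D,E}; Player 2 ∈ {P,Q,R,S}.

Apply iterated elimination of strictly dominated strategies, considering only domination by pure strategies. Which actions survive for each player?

Survivors P1:{A,C} P2:{P,Q,R}

P1 drop B (A beats it: P:11>8 Q:8>3 R:11>6 S:9>3)
P1 drop D (A beats it: P:11>8 Q:8>5 R:11>8 S:9>3)
P1 drop E (A beats it: P:11>8 Q:8>6 R:11>6 S:9>5)
P2 drop S (P beats it: A:3>2 C:11>3)
P1→{A,C} P2→{P,Q,R}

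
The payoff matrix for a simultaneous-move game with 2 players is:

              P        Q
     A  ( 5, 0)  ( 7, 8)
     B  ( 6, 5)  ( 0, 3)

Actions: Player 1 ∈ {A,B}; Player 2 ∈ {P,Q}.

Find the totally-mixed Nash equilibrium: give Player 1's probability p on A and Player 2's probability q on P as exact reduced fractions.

P1 indiff ⇒ q·5+(1-q)·7 = q·6+(1-q)·0 ⇒ q(-1) = (1-q)(-7) ⇒ q = 7/8
P2 indiff ⇒ p·0+(1-p)·5 = p·8+(1-p)·3 ⇒ p(-8) = (1-p)(-2) ⇒ p = 1/5

p=1/5, q=7/8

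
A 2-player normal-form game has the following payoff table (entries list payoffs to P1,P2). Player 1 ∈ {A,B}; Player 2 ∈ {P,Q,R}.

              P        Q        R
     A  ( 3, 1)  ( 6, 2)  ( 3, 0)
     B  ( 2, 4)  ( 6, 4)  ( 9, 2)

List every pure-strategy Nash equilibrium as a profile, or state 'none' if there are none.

NE set: (A,Q), (B,Q)

(A,P): not NE [P2→Q gives 2>1]
(A,Q): NE
(A,R): not NE [P1→B gives 9>3; P2→Q gives 2>0]
(B,P): not NE [P1→A gives 3>2]
(B,Q): NE
(B,R): not NE [P2→Q gives 4>2]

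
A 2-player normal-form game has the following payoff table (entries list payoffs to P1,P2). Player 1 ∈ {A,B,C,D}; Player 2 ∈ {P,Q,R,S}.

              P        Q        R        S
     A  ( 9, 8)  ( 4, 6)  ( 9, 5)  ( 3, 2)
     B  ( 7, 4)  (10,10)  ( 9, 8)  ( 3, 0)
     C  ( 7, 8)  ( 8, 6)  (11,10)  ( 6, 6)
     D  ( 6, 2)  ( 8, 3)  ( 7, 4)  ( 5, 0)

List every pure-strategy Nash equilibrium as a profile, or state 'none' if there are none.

Nash profiles: (A,P), (B,Q), (C,R)

(A,P): NE
(A,Q): not NE [P1→B gives 10>4; P2→P gives 8>6]
(A,R): not NE [P1→C gives 11>9; P2→P gives 8>5]
(A,S): not NE [P1→C gives 6>3; P2→P gives 8>2]
(B,P): not NE [P1→A gives 9>7; P2→Q gives 10>4]
(B,Q): NE
(B,R): not NE [P1→C gives 11>9; P2→Q gives 10>8]
(B,S): not NE [P1→C gives 6>3; P2→Q gives 10>0]
(C,P): not NE [P1→A gives 9>7; P2→R gives 10>8]
(C,Q): not NE [P1→B gives 10>8; P2→R gives 10>6]
(C,R): NE
(C,S): not NE [P2→R gives 10>6]
(D,P): not NE [P1→A gives 9>6; P2→R gives 4>2]
(D,Q): not NE [P1→B gives 10>8; P2→R gives 4>3]
(D,R): not NE [P1→C gives 11>7]
(D,S): not NE [P1→C gives 6>5; P2→R gives 4>0]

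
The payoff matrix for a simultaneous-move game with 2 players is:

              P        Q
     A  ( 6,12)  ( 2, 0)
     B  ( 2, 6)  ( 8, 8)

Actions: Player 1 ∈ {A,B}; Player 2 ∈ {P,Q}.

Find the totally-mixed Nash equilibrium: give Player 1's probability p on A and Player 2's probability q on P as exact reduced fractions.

P1 indiff ⇒ q·6+(1-q)·2 = q·2+(1-q)·8 ⇒ q(4) = (1-q)(6) ⇒ q = 3/5
P2 indiff ⇒ p·12+(1-p)·6 = p·0+(1-p)·8 ⇒ p(12) = (1-p)(2) ⇒ p = 1/7

(p,q) = (1/7, 3/5)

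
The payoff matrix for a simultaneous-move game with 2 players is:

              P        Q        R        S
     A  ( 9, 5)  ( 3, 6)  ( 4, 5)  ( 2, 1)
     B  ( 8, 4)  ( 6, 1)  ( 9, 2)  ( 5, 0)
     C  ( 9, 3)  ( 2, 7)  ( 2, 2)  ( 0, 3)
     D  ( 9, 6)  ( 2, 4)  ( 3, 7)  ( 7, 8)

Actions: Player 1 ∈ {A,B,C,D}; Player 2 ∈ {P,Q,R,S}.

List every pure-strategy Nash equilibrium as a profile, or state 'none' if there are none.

(A,P): not NE [P2→Q gives 6>5]
(A,Q): not NE [P1→B gives 6>3]
(A,R): not NE [P1→B gives 9>4; P2→Q gives 6>5]
(A,S): not NE [P1→D gives 7>2; P2→Q gives 6>1]
(B,P): not NE [P1→D gives 9>8]
(B,Q): not NE [P2→P gives 4>1]
(B,R): not NE [P2→P gives 4>2]
(B,S): not NE [P1→D gives 7>5; P2→P gives 4>0]
(C,P): not NE [P2→Q gives 7>3]
(C,Q): not NE [P1→B gives 6>2]
(C,R): not NE [P1→B gives 9>2; P2→Q gives 7>2]
(C,S): not NE [P1→D gives 7>0; P2→Q gives 7>3]
(D,P): not NE [P2→S gives 8>6]
(D,Q): not NE [P1→B gives 6>2; P2→S gives 8>4]
(D,R): not NE [P1→B gives 9>3; P2→S gives 8>7]
(D,S): NE

Nash profiles: (D,S)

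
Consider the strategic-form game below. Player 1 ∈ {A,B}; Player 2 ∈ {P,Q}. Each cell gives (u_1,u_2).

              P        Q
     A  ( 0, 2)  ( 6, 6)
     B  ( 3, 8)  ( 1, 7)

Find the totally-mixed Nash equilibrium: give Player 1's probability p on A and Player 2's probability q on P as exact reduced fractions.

P1 indiff ⇒ q·0+(1-q)·6 = q·3+(1-q)·1 ⇒ q(-3) = (1-q)(-5) ⇒ q = 5/8
P2 indiff ⇒ p·2+(1-p)·8 = p·6+(1-p)·7 ⇒ p(-4) = (1-p)(-1) ⇒ p = 1/5

P1 mixes 1/5 on A; P2 mixes 5/8 on P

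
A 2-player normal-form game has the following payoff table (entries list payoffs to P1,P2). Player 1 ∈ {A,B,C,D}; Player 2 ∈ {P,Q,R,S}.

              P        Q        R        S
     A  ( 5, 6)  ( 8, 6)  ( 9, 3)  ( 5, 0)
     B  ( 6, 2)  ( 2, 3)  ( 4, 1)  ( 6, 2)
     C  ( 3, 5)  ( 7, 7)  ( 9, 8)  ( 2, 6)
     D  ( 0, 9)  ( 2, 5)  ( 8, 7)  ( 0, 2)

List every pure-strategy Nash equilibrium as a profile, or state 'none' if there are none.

Nash profiles: (A,Q), (C,R)

(A,P): not NE [P1→B gives 6>5]
(A,Q): NE
(A,R): not NE [P2→Q gives 6>3]
(A,S): not NE [P1→B gives 6>5; P2→Q gives 6>0]
(B,P): not NE [P2→Q gives 3>2]
(B,Q): not NE [P1→A gives 8>2]
(B,R): not NE [P1→C gives 9>4; P2→Q gives 3>1]
(B,S): not NE [P2→Q gives 3>2]
(C,P): not NE [P1→B gives 6>3; P2→R gives 8>5]
(C,Q): not NE [P1→A gives 8>7; P2→R gives 8>7]
(C,R): NE
(C,S): not NE [P1→B gives 6>2; P2→R gives 8>6]
(D,P): not NE [P1→B gives 6>0]
(D,Q): not NE [P1→A gives 8>2; P2→P gives 9>5]
(D,R): not NE [P1→C gives 9>8; P2→P gives 9>7]
(D,S): not NE [P1→B gives 6>0; P2→P gives 9>2]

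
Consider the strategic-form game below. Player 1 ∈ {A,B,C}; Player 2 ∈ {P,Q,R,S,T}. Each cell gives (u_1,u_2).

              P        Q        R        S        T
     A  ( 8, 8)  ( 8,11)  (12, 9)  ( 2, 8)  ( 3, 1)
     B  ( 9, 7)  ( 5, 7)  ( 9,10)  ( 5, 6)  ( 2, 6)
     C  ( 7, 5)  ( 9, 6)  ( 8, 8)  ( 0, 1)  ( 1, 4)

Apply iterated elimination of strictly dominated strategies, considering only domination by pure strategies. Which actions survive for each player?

IESDS → P1:{A,C} P2:{Q,R}

P2 drop P (R beats it: A:9>8 B:10>7 C:8>5)
P2 drop S (Q beats it: A:11>8 B:7>6 C:6>1)
P1 drop B (A beats it: Q:8>5 R:12>9 T:3>2)
P2 drop T (Q beats it: A:11>1 C:6>4)
P1→{A,C} P2→{Q,R}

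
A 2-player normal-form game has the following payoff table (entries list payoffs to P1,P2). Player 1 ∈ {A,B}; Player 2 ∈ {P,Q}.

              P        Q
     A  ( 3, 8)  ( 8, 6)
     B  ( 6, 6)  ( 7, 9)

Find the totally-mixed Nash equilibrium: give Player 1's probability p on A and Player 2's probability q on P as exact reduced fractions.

(p,q) = (3/5, 1/4)

P1 indiff ⇒ q·3+(1-q)·8 = q·6+(1-q)·7 ⇒ q(-3) = (1-q)(-1) ⇒ q = 1/4
P2 indiff ⇒ p·8+(1-p)·6 = p·6+(1-p)·9 ⇒ p(2) = (1-p)(3) ⇒ p = 3/5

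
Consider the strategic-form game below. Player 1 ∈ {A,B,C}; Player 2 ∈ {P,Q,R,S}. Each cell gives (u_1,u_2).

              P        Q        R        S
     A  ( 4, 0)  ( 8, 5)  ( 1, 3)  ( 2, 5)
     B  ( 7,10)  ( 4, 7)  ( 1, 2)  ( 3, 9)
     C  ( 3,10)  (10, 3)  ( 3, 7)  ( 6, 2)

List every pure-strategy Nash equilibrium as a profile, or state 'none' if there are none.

PSNE = {(B,P)}

(A,P): not NE [P1→B gives 7>4; P2→S gives 5>0]
(A,Q): not NE [P1→C gives 10>8]
(A,R): not NE [P1→C gives 3>1; P2→S gives 5>3]
(A,S): not NE [P1→C gives 6>2]
(B,P): NE
(B,Q): not NE [P1→C gives 10>4; P2→P gives 10>7]
(B,R): not NE [P1→C gives 3>1; P2→P gives 10>2]
(B,S): not NE [P1→C gives 6>3; P2→P gives 10>9]
(C,P): not NE [P1→B gives 7>3]
(C,Q): not NE [P2→P gives 10>3]
(C,R): not NE [P2→P gives 10>7]
(C,S): not NE [P2→P gives 10>2]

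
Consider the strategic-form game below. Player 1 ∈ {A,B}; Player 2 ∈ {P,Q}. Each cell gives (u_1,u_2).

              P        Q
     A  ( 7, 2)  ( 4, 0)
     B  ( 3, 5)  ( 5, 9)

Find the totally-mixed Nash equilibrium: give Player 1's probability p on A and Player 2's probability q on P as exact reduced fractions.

P1 indiff ⇒ q·7+(1-q)·4 = q·3+(1-q)·5 ⇒ q(4) = (1-q)(1) ⇒ q = 1/5
P2 indiff ⇒ p·2+(1-p)·5 = p·0+(1-p)·9 ⇒ p(2) = (1-p)(4) ⇒ p = 2/3

(p,q) = (2/3, 1/5)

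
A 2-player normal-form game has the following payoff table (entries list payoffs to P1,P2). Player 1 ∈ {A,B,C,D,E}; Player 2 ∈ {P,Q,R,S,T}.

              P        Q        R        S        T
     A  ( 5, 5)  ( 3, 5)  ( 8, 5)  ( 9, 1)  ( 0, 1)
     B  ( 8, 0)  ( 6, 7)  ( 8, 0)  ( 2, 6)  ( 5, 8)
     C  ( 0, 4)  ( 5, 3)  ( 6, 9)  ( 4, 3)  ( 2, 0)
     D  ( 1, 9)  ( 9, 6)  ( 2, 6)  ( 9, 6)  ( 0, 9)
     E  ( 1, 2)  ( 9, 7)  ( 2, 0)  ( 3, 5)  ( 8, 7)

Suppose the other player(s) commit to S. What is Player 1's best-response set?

u_1(A vs S) = 9
u_1(B vs S) = 2
u_1(C vs S) = 4
u_1(D vs S) = 9
u_1(E vs S) = 3
max payoff 9 at {A,D}

BR_1 = {A,D}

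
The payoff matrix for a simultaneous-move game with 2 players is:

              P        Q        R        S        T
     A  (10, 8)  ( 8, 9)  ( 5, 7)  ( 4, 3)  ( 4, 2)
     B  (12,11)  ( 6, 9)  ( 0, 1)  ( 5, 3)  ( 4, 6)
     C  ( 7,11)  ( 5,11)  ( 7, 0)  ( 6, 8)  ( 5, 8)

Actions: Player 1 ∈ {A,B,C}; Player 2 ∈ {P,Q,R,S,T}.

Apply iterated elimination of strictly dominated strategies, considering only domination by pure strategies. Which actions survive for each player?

P2 drop R (P beats it: A:8>7 B:11>1 C:11>0)
P2 drop S (P beats it: A:8>3 B:11>3 C:11>8)
P2 drop T (P beats it: A:8>2 B:11>6 C:11>8)
P1 drop C (A beats it: P:10>7 Q:8>5)
P1→{A,B} P2→{P,Q}

Survivors P1:{A,B} P2:{P,Q}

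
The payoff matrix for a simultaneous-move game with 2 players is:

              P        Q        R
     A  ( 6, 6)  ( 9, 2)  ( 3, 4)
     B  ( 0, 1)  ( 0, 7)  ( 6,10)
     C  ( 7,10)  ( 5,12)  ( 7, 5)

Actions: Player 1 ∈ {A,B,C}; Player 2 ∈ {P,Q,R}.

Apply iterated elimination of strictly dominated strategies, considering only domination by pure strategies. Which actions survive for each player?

Remaining: P1:{A,C} P2:{P,Q}

P1 drop B (C beats it: P:7>0 Q:5>0 R:7>6)
P2 drop R (P beats it: A:6>4 C:10>5)
P1→{A,C} P2→{P,Q}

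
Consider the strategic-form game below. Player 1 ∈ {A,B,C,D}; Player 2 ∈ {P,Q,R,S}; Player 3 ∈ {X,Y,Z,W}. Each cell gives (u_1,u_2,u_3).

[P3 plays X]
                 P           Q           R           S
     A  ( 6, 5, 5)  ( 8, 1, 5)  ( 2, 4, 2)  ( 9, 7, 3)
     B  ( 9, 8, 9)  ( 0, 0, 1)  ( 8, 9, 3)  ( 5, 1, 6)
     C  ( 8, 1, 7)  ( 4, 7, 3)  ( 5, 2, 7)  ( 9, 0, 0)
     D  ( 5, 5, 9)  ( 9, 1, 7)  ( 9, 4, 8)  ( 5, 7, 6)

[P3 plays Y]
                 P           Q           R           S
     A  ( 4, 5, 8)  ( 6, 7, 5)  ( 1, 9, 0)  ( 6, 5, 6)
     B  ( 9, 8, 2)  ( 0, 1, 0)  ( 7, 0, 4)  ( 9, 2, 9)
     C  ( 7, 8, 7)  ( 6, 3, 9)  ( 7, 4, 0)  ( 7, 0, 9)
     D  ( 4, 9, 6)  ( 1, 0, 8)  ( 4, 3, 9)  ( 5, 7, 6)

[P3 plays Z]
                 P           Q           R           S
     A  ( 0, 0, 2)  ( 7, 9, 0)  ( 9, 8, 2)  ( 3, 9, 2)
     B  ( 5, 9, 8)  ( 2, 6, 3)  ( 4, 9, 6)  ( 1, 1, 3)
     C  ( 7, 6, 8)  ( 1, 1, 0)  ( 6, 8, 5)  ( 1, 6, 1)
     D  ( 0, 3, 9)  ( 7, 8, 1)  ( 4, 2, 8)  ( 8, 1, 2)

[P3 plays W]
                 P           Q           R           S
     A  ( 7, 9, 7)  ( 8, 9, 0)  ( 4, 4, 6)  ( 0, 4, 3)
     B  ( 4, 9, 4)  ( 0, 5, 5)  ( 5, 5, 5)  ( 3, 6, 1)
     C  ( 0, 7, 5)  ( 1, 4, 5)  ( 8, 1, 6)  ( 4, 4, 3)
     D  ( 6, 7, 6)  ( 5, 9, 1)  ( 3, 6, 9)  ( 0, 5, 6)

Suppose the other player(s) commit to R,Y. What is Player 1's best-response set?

u_1(A vs R,Y) = 1
u_1(B vs R,Y) = 7
u_1(C vs R,Y) = 7
u_1(D vs R,Y) = 4
max payoff 7 at {B,C}

BR_1 = {B,C}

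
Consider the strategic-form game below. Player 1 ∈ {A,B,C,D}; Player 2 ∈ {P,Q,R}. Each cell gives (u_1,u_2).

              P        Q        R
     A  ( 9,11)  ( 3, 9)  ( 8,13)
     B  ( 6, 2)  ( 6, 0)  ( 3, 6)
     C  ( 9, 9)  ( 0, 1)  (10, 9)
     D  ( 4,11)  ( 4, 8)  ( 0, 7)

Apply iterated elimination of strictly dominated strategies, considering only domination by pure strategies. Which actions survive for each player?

Remaining: P1:{A,C} P2:{P,R}

P1 drop D (B beats it: P:6>4 Q:6>4 R:3>0)
P2 drop Q (P beats it: A:11>9 B:2>0 C:9>1)
P1 drop B (A beats it: P:9>6 R:8>3)
P1→{A,C} P2→{P,R}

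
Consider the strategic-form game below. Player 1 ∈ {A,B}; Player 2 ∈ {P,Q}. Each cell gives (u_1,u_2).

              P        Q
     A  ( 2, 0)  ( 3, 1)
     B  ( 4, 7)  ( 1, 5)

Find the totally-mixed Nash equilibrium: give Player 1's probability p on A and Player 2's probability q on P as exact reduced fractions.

P1 indiff ⇒ q·2+(1-q)·3 = q·4+(1-q)·1 ⇒ q(-2) = (1-q)(-2) ⇒ q = 1/2
P2 indiff ⇒ p·0+(1-p)·7 = p·1+(1-p)·5 ⇒ p(-1) = (1-p)(-2) ⇒ p = 2/3

P1 mixes 2/3 on A; P2 mixes 1/2 on P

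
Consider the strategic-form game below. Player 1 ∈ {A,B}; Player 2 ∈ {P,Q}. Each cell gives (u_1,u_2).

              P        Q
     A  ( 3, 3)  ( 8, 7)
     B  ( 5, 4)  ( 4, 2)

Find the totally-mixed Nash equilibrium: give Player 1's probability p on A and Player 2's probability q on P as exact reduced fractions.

(p,q) = (1/3, 2/3)

P1 indiff ⇒ q·3+(1-q)·8 = q·5+(1-q)·4 ⇒ q(-2) = (1-q)(-4) ⇒ q = 2/3
P2 indiff ⇒ p·3+(1-p)·4 = p·7+(1-p)·2 ⇒ p(-4) = (1-p)(-2) ⇒ p = 1/3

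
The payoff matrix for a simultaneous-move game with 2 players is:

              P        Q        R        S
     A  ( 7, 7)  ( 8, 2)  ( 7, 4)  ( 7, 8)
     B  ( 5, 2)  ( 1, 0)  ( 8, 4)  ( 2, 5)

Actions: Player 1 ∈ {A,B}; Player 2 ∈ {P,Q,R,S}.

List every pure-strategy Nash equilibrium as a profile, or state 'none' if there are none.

(A,P): not NE [P2→S gives 8>7]
(A,Q): not NE [P2→S gives 8>2]
(A,R): not NE [P1→B gives 8>7; P2→S gives 8>4]
(A,S): NE
(B,P): not NE [P1→A gives 7>5; P2→S gives 5>2]
(B,Q): not NE [P1→A gives 8>1; P2→S gives 5>0]
(B,R): not NE [P2→S gives 5>4]
(B,S): not NE [P1→A gives 7>2]

NE set: (A,S)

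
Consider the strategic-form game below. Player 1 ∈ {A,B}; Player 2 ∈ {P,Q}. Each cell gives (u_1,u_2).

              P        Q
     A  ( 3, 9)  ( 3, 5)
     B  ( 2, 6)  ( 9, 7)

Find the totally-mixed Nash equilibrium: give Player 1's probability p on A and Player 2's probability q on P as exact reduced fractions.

p=1/5, q=6/7

P1 indiff ⇒ q·3+(1-q)·3 = q·2+(1-q)·9 ⇒ q(1) = (1-q)(6) ⇒ q = 6/7
P2 indiff ⇒ p·9+(1-p)·6 = p·5+(1-p)·7 ⇒ p(4) = (1-p)(1) ⇒ p = 1/5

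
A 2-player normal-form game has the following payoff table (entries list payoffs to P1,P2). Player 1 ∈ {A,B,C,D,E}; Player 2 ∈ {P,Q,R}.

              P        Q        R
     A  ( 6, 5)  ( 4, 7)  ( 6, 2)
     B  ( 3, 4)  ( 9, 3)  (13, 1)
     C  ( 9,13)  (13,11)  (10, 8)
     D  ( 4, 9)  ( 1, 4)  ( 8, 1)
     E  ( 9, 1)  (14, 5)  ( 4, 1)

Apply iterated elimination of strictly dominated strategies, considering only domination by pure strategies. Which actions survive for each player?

Remaining: P1:{C,E} P2:{P,Q}

P1 drop A (C beats it: P:9>6 Q:13>4 R:10>6)
P1 drop D (C beats it: P:9>4 Q:13>1 R:10>8)
P2 drop R (Q beats it: B:3>1 C:11>8 E:5>1)
P1 drop B (C beats it: P:9>3 Q:13>9)
P1→{C,E} P2→{P,Q}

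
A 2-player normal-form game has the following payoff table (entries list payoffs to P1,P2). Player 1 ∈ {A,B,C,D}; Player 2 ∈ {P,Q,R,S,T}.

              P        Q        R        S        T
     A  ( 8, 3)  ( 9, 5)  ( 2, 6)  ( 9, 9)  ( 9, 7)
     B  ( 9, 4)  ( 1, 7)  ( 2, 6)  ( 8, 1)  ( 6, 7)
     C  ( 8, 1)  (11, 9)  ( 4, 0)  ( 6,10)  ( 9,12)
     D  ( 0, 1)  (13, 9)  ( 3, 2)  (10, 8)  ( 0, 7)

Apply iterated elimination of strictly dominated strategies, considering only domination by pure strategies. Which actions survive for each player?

Remaining: P1:{A,C,D} P2:{Q,S,T}

P2 drop P (Q beats it: A:5>3 B:7>4 C:9>1 D:9>1)
P2 drop R (T beats it: A:7>6 B:7>6 C:12>0 D:7>2)
P1 drop B (A beats it: Q:9>1 S:9>8 T:9>6)
P1→{A,C,D} P2→{Q,S,T}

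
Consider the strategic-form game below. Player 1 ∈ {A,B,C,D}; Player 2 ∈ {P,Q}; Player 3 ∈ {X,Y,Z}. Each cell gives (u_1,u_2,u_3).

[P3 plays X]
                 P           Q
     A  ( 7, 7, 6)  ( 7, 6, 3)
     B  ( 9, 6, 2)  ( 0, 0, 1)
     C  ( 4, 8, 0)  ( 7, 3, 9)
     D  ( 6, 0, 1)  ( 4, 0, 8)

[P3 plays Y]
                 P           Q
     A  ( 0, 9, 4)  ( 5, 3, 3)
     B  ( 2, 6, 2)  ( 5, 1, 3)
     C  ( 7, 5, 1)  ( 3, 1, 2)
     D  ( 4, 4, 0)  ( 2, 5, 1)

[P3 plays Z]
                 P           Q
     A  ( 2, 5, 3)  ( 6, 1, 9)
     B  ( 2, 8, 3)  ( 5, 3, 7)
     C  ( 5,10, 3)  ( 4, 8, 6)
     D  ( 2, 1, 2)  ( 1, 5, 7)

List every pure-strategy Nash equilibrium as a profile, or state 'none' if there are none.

NE set: (C,P,Z)

(A,P,X): not NE [P1→B gives 9>7]
(A,P,Y): not NE [P1→C gives 7>0; P3→X gives 6>4]
(A,P,Z): not NE [P1→C gives 5>2; P3→X gives 6>3]
(A,Q,X): not NE [P2→P gives 7>6; P3→Z gives 9>3]
(A,Q,Y): not NE [P2→P gives 9>3; P3→Z gives 9>3]
(A,Q,Z): not NE [P2→P gives 5>1]
(B,P,X): not NE [P3→Z gives 3>2]
(B,P,Y): not NE [P1→C gives 7>2; P3→Z gives 3>2]
(B,P,Z): not NE [P1→C gives 5>2]
(B,Q,X): not NE [P1→C gives 7>0; P2→P gives 6>0; P3→Z gives 7>1]
(B,Q,Y): not NE [P2→P gives 6>1; P3→Z gives 7>3]
(B,Q,Z): not NE [P1→A gives 6>5; P2→P gives 8>3]
(C,P,X): not NE [P1→B gives 9>4; P3→Z gives 3>0]
(C,P,Y): not NE [P3→Z gives 3>1]
(C,P,Z): NE
(C,Q,X): not NE [P2→P gives 8>3]
(C,Q,Y): not NE [P1→B gives 5>3; P2→P gives 5>1; P3→X gives 9>2]
(C,Q,Z): not NE [P1→A gives 6>4; P2→P gives 10>8; P3→X gives 9>6]
(D,P,X): not NE [P1→B gives 9>6; P3→Z gives 2>1]
(D,P,Y): not NE [P1→C gives 7>4; P2→Q gives 5>4; P3→Z gives 2>0]
(D,P,Z): not NE [P1→C gives 5>2; P2→Q gives 5>1]
(D,Q,X): not NE [P1→C gives 7>4]
(D,Q,Y): not NE [P1→B gives 5>2; P3→X gives 8>1]
(D,Q,Z): not NE [P1→A gives 6>1; P3→X gives 8>7]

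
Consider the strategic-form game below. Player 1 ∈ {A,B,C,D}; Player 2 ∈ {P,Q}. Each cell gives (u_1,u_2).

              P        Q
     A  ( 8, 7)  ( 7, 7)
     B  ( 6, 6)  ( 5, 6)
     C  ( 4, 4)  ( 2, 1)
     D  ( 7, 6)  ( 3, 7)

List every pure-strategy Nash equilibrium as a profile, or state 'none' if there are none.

NE set: (A,P), (A,Q)

(A,P): NE
(A,Q): NE
(B,P): not NE [P1→A gives 8>6]
(B,Q): not NE [P1→A gives 7>5]
(C,P): not NE [P1→A gives 8>4]
(C,Q): not NE [P1→A gives 7>2; P2→P gives 4>1]
(D,P): not NE [P1→A gives 8>7; P2→Q gives 7>6]
(D,Q): not NE [P1→A gives 7>3]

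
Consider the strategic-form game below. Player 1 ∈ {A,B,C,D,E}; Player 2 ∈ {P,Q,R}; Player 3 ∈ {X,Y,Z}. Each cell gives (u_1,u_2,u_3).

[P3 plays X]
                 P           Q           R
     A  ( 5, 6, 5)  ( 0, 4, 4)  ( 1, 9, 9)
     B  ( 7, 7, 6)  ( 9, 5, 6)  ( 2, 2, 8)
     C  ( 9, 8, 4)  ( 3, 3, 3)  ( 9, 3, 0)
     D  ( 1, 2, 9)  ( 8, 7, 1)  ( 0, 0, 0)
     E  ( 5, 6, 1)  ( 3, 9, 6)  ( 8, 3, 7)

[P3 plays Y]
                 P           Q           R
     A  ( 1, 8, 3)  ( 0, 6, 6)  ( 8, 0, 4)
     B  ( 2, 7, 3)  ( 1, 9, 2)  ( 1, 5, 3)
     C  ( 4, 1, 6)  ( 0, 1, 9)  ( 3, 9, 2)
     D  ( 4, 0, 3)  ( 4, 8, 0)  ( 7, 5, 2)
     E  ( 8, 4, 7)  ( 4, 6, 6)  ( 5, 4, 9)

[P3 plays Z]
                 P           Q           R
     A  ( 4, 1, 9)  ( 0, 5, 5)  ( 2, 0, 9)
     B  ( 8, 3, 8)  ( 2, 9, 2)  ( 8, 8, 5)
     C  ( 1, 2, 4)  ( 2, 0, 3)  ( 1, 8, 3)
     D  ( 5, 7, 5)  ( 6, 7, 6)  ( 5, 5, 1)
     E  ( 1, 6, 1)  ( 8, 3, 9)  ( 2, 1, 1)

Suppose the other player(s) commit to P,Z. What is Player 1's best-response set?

P1 best: {B}

u_1(A vs P,Z) = 4
u_1(B vs P,Z) = 8
u_1(C vs P,Z) = 1
u_1(D vs P,Z) = 5
u_1(E vs P,Z) = 1
max payoff 8 at {B}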